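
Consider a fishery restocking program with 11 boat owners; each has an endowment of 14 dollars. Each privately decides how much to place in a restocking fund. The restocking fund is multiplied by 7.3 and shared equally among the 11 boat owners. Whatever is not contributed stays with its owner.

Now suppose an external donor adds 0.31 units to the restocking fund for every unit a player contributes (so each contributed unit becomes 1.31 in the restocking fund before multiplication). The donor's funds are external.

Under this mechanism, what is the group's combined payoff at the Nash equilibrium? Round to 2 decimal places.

The effective private return is 7.3 × 1.31 / 11 = 0.8694, which is still under 1, so the mechanism doesn't change anyone's dominant strategy: zero contribution.
At the Nash equilibrium no one contributes; group total payoff = 11 × 14 = 154.

154.00 dollars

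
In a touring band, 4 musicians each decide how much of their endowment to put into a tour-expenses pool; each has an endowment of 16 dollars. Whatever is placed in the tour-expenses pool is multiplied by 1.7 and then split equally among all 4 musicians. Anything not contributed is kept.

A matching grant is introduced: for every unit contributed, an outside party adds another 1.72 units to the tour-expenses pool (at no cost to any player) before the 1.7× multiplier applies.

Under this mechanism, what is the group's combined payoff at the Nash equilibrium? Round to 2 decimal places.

295.94 dollars

With the mechanism, a contributed unit returns 1.7 × 2.72 / 4 = 1.1560 per unit of net cost to the contributor — now above 1 — so contributing fully is weakly dominant for every player.
At the Nash equilibrium everyone contributes 16. Group total payoff = 1.7 × 2.72 × 64 = 295.94.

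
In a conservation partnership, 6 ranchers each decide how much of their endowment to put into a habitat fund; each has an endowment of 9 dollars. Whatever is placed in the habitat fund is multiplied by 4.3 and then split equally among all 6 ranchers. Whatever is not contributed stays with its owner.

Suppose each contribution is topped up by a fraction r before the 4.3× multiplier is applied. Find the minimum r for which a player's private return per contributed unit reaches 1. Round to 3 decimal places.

0.395

With matching at rate r, one contributed unit becomes (1 + r) in the habitat fund and returns 4.3 × (1 + r) / 6 to the contributor.
Setting this equal to 1: 1 + r = 6/4.3 = 1.3953.
So the minimum matching rate is r = 1.3953 − 1 = 0.395.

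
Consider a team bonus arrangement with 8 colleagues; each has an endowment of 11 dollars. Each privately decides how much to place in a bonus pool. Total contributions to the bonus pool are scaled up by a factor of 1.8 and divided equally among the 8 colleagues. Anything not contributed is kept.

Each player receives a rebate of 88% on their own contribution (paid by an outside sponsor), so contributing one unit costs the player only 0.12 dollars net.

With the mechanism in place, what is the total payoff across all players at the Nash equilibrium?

235.84 dollars

With the mechanism, a contributed unit returns (1.8/8) / 0.12 = 1.8750 per unit of net cost to the contributor — now above 1 — so contributing fully is weakly dominant for every player.
At the Nash equilibrium everyone contributes 11. Group total payoff = 8 × (11 × 0.88 + 1.8 × 11) = 235.84.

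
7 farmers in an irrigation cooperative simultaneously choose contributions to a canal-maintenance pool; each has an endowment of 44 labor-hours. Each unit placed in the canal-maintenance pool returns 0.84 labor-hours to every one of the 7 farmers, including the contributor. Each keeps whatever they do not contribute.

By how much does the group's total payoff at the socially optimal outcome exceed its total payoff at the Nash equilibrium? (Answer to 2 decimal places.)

1503.04 labor-hours

The private return per contributed unit is 0.84 < 1, so contributing 0 is dominant for every player. At the Nash equilibrium everyone keeps their 44, and the group total is 7 × 44 = 308.
Each contributed unit returns 5.880 to the group as a whole (0.84 to each of 7 players), which exceeds 1, so the social optimum is full contribution: group total = 5.880 × 308 = 1811.04.
Efficiency loss = 1811.04 − 308 = 1503.04.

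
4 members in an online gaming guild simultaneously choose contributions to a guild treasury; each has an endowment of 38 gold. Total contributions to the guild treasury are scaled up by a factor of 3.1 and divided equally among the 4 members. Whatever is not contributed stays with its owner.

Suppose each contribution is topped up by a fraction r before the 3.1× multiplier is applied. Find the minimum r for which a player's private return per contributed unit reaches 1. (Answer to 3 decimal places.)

0.290

With matching at rate r, one contributed unit becomes (1 + r) in the guild treasury and returns 3.1 × (1 + r) / 4 to the contributor.
Setting this equal to 1: 1 + r = 4/3.1 = 1.2903.
So the minimum matching rate is r = 1.2903 − 1 = 0.290.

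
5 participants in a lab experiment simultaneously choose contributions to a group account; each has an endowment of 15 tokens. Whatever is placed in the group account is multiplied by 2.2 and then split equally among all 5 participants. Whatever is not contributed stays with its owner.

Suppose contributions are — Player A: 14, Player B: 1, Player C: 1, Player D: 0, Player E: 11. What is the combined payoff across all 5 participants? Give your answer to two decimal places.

107.40 tokens

Total contributed: 14 + 1 + 1 + 0 + 11 = 27; total kept: 5 × 15 − 27 = 48.
The group account pays out 2.2 × 27 = 59.40 in aggregate.
Group total = 48 + 59.40 = 107.40.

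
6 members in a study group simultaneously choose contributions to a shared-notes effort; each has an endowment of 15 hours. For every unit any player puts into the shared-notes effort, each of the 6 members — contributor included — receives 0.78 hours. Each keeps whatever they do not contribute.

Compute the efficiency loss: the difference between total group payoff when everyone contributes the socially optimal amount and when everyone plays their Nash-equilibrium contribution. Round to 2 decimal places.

331.20 hours

The private return per contributed unit is 0.78 < 1, so contributing 0 is dominant for every player. At the Nash equilibrium everyone keeps their 15, and the group total is 6 × 15 = 90.
Each contributed unit returns 4.680 to the group as a whole (0.78 to each of 6 players), which exceeds 1, so the social optimum is full contribution: group total = 4.680 × 90 = 421.20.
Efficiency loss = 421.20 − 90 = 331.20.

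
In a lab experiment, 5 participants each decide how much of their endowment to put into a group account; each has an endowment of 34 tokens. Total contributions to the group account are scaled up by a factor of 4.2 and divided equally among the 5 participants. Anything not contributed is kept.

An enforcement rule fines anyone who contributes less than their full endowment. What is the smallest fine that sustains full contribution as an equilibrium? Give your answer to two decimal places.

Given the others contribute fully, the best deviation is to contribute 0 (any partial contribution still incurs the fine and gives up units whose private return 0.8400 is below 1).
Deviating from 34 to 0 saves 34 tokens but forfeits the deviator's share of the drop in the group account: 4.2/5 × 34 = 28.56.
So the deviation gain is 34 − 28.56 = 5.44, and the fine must be at least 5.44 tokens to wipe it out.

5.44 tokens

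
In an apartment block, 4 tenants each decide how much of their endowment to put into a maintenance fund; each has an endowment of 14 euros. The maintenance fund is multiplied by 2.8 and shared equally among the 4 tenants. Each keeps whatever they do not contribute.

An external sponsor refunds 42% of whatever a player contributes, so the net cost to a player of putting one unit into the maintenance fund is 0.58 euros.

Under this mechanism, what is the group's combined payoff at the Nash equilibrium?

Under the mechanism each unit contributed yields (2.8/4) / 0.58 = 1.2069 back to its contributor per unit of net cost, which exceeds 1, making full contribution the dominant choice for everyone.
At the Nash equilibrium everyone contributes 14. Group total payoff = 4 × (14 × 0.42 + 2.8 × 14) = 180.32.

180.32 euros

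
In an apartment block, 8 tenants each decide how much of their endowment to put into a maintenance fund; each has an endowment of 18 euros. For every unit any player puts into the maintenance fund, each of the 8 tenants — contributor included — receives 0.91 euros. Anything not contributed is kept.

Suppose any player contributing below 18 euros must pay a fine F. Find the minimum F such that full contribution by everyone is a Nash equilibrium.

Given the others contribute fully, the best deviation is to contribute 0 (any partial contribution still incurs the fine and gives up units whose private return 0.91 is below 1).
Deviating from 18 to 0 saves 18 euros but forfeits the deviator's share of the drop in the maintenance fund: 0.91 × 18 = 16.38.
So the deviation gain is 18 − 16.38 = 1.62, and the fine must be at least 1.62 euros to wipe it out.

1.62 euros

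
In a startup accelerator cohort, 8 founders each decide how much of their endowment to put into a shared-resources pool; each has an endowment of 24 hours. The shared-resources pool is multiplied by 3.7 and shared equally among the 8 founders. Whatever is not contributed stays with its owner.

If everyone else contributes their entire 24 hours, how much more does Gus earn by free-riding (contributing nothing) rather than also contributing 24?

Switching from a contribution of 24 to 0 lets Gus keep an extra 24 hours, but lowers the shared-resources pool by 24, which costs Gus their own share of that drop: 3.7/8 × 24 = 11.10.
Net gain = 24 − 11.10 = 12.90. The private return per contributed unit (0.4625) is below 1, so free-riding is indeed the best response regardless of what the others do.

12.90 hours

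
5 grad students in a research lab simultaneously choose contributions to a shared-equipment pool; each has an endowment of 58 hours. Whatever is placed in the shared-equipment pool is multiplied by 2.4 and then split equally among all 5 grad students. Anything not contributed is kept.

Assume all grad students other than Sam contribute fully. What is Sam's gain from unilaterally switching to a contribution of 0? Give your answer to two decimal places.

30.16 hours

Switching from a contribution of 58 to 0 lets Sam keep an extra 58 hours, but lowers the shared-equipment pool by 58, which costs Sam their own share of that drop: 2.4/5 × 58 = 27.84.
Net gain = 58 − 27.84 = 30.16. The private return per contributed unit (0.4800) is below 1, so free-riding is indeed the best response regardless of what the others do.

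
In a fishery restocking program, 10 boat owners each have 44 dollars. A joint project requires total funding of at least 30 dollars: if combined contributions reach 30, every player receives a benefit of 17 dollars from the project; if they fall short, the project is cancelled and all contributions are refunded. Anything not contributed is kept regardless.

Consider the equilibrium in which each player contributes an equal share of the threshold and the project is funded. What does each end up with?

58 dollars

Equal share of the threshold: 30/10 = 3.
At this profile no one gains by cutting their contribution: any cut drops the total below 30, the project is cancelled, contributions are refunded, and the deviator ends with 44, which is less than 44 − 3 + 17 = 58. Contributing more than 3 just wastes the excess. So contributing exactly 3 is a best response.
Each player's payoff: 44 − 3 + 17 = 58.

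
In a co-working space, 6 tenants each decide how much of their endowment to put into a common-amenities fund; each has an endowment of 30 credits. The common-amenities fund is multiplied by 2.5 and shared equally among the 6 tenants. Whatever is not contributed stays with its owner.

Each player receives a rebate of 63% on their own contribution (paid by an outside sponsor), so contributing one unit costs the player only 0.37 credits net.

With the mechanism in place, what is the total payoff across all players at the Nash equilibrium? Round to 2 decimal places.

563.40 credits

Under the mechanism each unit contributed yields (2.5/6) / 0.37 = 1.1261 back to its contributor per unit of net cost, which exceeds 1, making full contribution the dominant choice for everyone.
So the Nash equilibrium is full contribution by all 6; the group earns 6 × (30 × 0.63 + 2.5 × 30) = 563.40.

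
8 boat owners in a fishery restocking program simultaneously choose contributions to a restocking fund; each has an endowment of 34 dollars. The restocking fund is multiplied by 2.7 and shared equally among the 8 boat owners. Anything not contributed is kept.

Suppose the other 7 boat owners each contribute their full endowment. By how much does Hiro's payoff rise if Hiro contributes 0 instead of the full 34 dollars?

Switching from a contribution of 34 to 0 lets Hiro keep an extra 34 dollars, but lowers the restocking fund by 34, which costs Hiro their own share of that drop: 2.7/8 × 34 = 11.47.
Net gain = 34 − 11.47 = 22.53. The private return per contributed unit (0.3375) is below 1, so free-riding is indeed the best response regardless of what the others do.

22.53 dollars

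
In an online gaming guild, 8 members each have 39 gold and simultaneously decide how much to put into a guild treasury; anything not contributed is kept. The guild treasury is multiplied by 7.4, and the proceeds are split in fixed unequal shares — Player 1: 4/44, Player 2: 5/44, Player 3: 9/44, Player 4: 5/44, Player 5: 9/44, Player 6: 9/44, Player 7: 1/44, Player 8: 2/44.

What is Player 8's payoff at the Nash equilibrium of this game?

78.35 gold

For player j, contributing a unit is worthwhile iff 7.4 × (j's share) ≥ 1, i.e. iff j's share is at least 0.1351.
The shares above 0.1351 belong to Player 3, Player 5 and Player 6, contributing 39 each; the remaining 5 contribute 0. Total contributed: 117.
Player 8 keeps 39 and receives 7.4 × 117 × 2/44 = 39.35 from the guild treasury, for a payoff of 78.35.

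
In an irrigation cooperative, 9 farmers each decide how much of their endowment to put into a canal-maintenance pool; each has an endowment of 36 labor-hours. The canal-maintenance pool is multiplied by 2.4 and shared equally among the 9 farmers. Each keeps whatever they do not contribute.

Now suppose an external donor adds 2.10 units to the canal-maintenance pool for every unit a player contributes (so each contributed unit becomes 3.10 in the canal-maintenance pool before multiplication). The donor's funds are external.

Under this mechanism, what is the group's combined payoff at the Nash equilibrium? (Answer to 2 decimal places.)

With the mechanism, a contributed unit returns 2.4 × 3.10 / 9 = 0.8267 per unit of net cost — still below 1 — so contributing 0 remains dominant for every player.
Everyone keeps their endowment and the group total is 9 × 36 = 324.

324.00 labor-hours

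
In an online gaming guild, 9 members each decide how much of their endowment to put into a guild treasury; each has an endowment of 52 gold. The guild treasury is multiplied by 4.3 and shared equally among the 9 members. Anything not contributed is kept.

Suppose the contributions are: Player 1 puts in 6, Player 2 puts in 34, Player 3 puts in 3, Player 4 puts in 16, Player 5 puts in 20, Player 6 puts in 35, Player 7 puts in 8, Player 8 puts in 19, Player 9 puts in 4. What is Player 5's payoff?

101.28 gold

Total contributed: 6 + 34 + 3 + 16 + 20 + 35 + 8 + 19 + 4 = 145.
Each receives 4.3 × 145 / 9 = 69.28 from the guild treasury.
Player 5 keeps 52 − 20 = 32, so Player 5's payoff is 32 + 69.28 = 101.28.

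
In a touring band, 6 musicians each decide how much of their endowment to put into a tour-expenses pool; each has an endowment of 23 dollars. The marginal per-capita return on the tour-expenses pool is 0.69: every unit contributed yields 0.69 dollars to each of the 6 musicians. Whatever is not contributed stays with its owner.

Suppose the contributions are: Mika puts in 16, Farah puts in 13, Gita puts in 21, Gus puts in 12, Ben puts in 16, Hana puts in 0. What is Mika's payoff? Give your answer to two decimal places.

Total contributed: 16 + 13 + 21 + 12 + 16 + 0 = 78.
Each receives 0.69 × 78 = 53.82 from the tour-expenses pool.
Mika keeps 23 − 16 = 7, so Mika's payoff is 7 + 53.82 = 60.82.

60.82 dollars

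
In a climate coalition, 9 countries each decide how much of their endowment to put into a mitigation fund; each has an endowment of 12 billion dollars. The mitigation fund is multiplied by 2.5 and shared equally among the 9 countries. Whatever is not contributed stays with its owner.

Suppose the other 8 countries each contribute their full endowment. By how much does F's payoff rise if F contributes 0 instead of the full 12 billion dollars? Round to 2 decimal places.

8.67 billion dollars

Switching from a contribution of 12 to 0 lets F keep an extra 12 billion dollars, but lowers the mitigation fund by 12, which costs F their own share of that drop: 2.5/9 × 12 = 3.33.
Net gain = 12 − 3.33 = 8.67. The private return per contributed unit (0.2778) is below 1, so free-riding is indeed the best response regardless of what the others do.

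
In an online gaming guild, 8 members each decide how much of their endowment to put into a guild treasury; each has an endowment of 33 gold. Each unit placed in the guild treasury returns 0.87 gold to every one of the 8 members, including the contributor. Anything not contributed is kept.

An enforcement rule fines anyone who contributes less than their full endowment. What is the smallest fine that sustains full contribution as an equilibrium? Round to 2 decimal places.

Given the others contribute fully, the best deviation is to contribute 0 (any partial contribution still incurs the fine and gives up units whose private return 0.87 is below 1).
Deviating from 33 to 0 saves 33 gold but forfeits the deviator's share of the drop in the guild treasury: 0.87 × 33 = 28.71.
So the deviation gain is 33 − 28.71 = 4.29, and the fine must be at least 4.29 gold to wipe it out.

4.29 gold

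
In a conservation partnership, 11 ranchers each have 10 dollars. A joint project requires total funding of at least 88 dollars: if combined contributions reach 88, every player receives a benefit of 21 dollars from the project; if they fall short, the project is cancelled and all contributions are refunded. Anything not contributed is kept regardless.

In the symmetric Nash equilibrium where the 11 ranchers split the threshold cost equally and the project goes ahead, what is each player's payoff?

23 dollars

Equal share of the threshold: 88/11 = 8.
At this profile no one gains by cutting their contribution: any cut drops the total below 88, the project is cancelled, contributions are refunded, and the deviator ends with 10, which is less than 10 − 8 + 21 = 23. Contributing more than 8 just wastes the excess. So contributing exactly 8 is a best response.
Each player's payoff: 10 − 8 + 21 = 23.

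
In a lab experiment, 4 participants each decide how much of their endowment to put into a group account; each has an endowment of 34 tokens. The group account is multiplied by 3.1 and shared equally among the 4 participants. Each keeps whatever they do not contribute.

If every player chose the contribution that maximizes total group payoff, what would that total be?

Each contributed unit returns 3.100 to the group as a whole (0.7750 to each of 4 players), which exceeds 1, so the social optimum is full contribution: group total = 3.100 × 136 = 421.60.

421.60 tokens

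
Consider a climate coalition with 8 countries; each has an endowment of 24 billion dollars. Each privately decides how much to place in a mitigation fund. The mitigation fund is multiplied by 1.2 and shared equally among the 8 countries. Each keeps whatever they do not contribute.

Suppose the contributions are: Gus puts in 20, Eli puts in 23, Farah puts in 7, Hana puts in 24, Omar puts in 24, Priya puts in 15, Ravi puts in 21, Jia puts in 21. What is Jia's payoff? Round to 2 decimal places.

26.25 billion dollars

Total contributed: 20 + 23 + 7 + 24 + 24 + 15 + 21 + 21 = 155.
Each receives 1.2 × 155 / 8 = 23.25 from the mitigation fund.
Jia keeps 24 − 21 = 3, so Jia's payoff is 3 + 23.25 = 26.25.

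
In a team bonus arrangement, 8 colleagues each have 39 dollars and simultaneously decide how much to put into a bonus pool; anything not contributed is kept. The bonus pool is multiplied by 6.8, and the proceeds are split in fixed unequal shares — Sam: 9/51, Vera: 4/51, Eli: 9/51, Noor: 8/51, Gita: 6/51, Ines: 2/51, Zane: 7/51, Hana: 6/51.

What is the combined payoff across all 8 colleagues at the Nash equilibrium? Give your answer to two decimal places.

990.60 dollars

Player j's private return per contributed unit is 6.8 × (j's share). Contributing is weakly dominant for j when that share is at least 1/6.8 = 0.1471, and contributing 0 is dominant otherwise.
Sam, Eli and Noor clear that bar, contributing 39 each; the remaining 5 contribute 0. Total contributed: 117.
The bonus pool pays out 6.8 × 117 = 795.60 in total (split across the unequal shares, but the aggregate is all that matters for the group sum).
The 5 free-riders keep 39 each, adding 195. Group total = 195 + 795.60 = 990.60.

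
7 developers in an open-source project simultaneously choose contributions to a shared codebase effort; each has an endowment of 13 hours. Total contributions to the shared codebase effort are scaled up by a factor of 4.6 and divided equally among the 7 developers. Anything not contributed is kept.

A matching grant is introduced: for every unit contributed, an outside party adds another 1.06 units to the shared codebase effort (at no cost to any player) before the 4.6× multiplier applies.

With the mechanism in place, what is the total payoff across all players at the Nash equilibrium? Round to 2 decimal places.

Under the mechanism each unit contributed yields 4.6 × 2.06 / 7 = 1.3537 back to its contributor per unit of net cost, which exceeds 1, making full contribution the dominant choice for everyone.
So the Nash equilibrium is full contribution by all 7; the group earns 4.6 × 2.06 × 91 = 862.32.

862.32 hours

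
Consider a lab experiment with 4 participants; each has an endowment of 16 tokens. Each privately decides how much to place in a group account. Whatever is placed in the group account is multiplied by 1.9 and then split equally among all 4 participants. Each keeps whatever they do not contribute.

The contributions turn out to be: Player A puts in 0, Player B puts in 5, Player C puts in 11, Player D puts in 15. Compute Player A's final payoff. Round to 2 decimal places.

30.73 tokens

Total contributed: 0 + 5 + 11 + 15 = 31.
Each receives 1.9 × 31 / 4 = 14.73 from the group account.
Player A keeps 16 − 0 = 16, so Player A's payoff is 16 + 14.73 = 30.73.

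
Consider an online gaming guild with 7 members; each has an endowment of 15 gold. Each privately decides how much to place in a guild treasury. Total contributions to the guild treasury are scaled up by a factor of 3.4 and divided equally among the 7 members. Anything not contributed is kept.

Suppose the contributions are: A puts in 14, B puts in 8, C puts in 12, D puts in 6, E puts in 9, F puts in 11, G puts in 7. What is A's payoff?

33.54 gold

Total contributed: 14 + 8 + 12 + 6 + 9 + 11 + 7 = 67.
Each receives 3.4 × 67 / 7 = 32.54 from the guild treasury.
A keeps 15 − 14 = 1, so A's payoff is 1 + 32.54 = 33.54.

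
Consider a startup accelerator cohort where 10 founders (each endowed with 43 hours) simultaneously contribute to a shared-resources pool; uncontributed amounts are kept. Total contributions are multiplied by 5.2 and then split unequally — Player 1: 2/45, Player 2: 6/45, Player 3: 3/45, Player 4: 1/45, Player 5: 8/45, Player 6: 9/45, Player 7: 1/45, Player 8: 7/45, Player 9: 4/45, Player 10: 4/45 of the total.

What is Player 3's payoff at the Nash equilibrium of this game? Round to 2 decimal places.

57.91 hours

Player j's private return per contributed unit is 5.2 × (j's share). Contributing is weakly dominant for j when that share is at least 1/5.2 = 0.1923, and contributing 0 is dominant otherwise.
The only share above 0.1923 is Player 6's 9/45, contributing 43; the remaining 9 contribute 0. Total contributed: 43.
Player 3 keeps 43 and receives 5.2 × 43 × 3/45 = 14.91 from the shared-resources pool, for a payoff of 57.91.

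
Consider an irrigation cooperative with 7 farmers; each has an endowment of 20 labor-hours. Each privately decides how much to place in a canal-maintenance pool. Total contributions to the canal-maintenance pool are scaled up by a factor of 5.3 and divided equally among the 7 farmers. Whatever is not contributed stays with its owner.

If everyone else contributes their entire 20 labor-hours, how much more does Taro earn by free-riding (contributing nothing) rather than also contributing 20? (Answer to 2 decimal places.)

Switching from a contribution of 20 to 0 lets Taro keep an extra 20 labor-hours, but lowers the canal-maintenance pool by 20, which costs Taro their own share of that drop: 5.3/7 × 20 = 15.14.
Net gain = 20 − 15.14 = 4.86. The private return per contributed unit (0.7571) is below 1, so free-riding is indeed the best response regardless of what the others do.

4.86 labor-hours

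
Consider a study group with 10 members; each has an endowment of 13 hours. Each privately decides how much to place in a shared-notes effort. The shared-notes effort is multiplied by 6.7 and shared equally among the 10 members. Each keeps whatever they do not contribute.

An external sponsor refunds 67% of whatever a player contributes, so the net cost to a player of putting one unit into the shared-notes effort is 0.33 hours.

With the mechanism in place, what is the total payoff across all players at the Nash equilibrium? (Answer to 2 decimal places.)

The effective private return per unit is now (6.7/10) / 0.33 = 2.0303 > 1, so every player's dominant strategy flips to full contribution.
So the Nash equilibrium is full contribution by all 10; the group earns 10 × (13 × 0.67 + 6.7 × 13) = 958.10.

958.10 hours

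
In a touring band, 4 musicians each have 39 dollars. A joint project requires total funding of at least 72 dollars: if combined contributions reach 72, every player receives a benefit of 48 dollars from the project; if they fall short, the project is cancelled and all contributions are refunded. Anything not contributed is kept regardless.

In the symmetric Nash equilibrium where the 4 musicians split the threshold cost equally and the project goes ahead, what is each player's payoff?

69 dollars

Equal share of the threshold: 72/4 = 18.
At this profile no one gains by cutting their contribution: any cut drops the total below 72, the project is cancelled, contributions are refunded, and the deviator ends with 39, which is less than 39 − 18 + 48 = 69. Contributing more than 18 just wastes the excess. So contributing exactly 18 is a best response.
Each player's payoff: 39 − 18 + 48 = 69.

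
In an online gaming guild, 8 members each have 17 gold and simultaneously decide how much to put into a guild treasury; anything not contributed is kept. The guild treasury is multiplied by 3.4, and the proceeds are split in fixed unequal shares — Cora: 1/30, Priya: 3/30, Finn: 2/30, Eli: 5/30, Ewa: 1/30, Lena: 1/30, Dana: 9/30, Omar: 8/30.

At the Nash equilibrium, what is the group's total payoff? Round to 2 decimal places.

176.80 gold

A player with share s gets back 3.4·s per unit contributed, so full contribution is dominant for anyone with s > 1/3.4 = 0.2941 and zero contribution is dominant for anyone below.
The only share above 0.2941 is Dana's 9/30, contributing 17; the remaining 7 contribute 0. Total contributed: 17.
The guild treasury pays out 3.4 × 17 = 57.80 in total (split across the unequal shares, but the aggregate is all that matters for the group sum).
The 7 free-riders keep 17 each, adding 119. Group total = 119 + 57.80 = 176.80.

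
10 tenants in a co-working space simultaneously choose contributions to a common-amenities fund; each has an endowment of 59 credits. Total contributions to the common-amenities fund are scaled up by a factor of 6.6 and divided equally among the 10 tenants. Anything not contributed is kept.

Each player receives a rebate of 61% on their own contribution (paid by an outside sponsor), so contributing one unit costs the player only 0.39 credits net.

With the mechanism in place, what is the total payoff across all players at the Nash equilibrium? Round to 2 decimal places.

Under the mechanism each unit contributed yields (6.6/10) / 0.39 = 1.6923 back to its contributor per unit of net cost, which exceeds 1, making full contribution the dominant choice for everyone.
So the Nash equilibrium is full contribution by all 10; the group earns 10 × (59 × 0.61 + 6.6 × 59) = 4253.90.

4253.90 credits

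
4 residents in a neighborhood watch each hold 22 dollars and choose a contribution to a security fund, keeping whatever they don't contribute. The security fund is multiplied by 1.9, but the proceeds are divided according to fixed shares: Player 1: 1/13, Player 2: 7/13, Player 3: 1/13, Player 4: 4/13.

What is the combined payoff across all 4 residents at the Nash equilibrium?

A player with share s gets back 1.9·s per unit contributed, so full contribution is dominant for anyone with s > 1/1.9 = 0.5263 and zero contribution is dominant for anyone below.
Only Player 2 (7/13) clears that bar, contributing 22; the remaining 3 contribute 0. Total contributed: 22.
The security fund pays out 1.9 × 22 = 41.80 in total (split across the unequal shares, but the aggregate is all that matters for the group sum).
The 3 free-riders keep 22 each, adding 66. Group total = 66 + 41.80 = 107.80.

107.80 dollars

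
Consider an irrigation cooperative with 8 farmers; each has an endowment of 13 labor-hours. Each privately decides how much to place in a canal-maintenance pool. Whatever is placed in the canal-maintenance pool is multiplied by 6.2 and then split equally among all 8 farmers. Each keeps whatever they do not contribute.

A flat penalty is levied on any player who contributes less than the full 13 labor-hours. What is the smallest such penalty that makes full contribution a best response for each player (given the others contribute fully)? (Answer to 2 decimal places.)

Given the others contribute fully, the best deviation is to contribute 0 (any partial contribution still incurs the fine and gives up units whose private return 0.7750 is below 1).
Deviating from 13 to 0 saves 13 labor-hours but forfeits the deviator's share of the drop in the canal-maintenance pool: 6.2/8 × 13 = 10.07.
So the deviation gain is 13 − 10.07 = 2.93, and the fine must be at least 2.93 labor-hours to wipe it out.

2.93 labor-hours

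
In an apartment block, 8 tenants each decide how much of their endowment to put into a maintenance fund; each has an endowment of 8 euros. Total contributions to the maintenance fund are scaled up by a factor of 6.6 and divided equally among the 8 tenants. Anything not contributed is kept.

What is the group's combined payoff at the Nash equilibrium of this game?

64.00 euros

Each contributed unit returns 6.6/8 = 0.8250 to its contributor — below 1 — so contributing 0 is dominant for every player. At the Nash equilibrium everyone keeps their 8, and the group total is 8 × 8 = 64.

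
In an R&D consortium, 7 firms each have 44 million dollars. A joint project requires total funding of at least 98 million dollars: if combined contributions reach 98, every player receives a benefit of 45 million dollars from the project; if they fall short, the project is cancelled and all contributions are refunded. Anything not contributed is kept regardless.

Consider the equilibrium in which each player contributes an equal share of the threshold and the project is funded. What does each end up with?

Equal share of the threshold: 98/7 = 14.
At this profile no one gains by cutting their contribution: any cut drops the total below 98, the project is cancelled, contributions are refunded, and the deviator ends with 44, which is less than 44 − 14 + 45 = 75. Contributing more than 14 just wastes the excess. So contributing exactly 14 is a best response.
Each player's payoff: 44 − 14 + 45 = 75.

75 million dollars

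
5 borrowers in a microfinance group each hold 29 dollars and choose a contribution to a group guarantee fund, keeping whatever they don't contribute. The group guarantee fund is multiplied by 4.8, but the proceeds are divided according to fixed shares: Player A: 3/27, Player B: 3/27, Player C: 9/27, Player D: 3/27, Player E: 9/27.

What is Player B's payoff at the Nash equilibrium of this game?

59.93 dollars

A player with share s gets back 4.8·s per unit contributed, so full contribution is dominant for anyone with s > 1/4.8 = 0.2083 and zero contribution is dominant for anyone below.
Player C and Player E clear that bar, contributing 29 each; the remaining 3 contribute 0. Total contributed: 58.
Player B keeps 29 and receives 4.8 × 58 × 3/27 = 30.93 from the group guarantee fund, for a payoff of 59.93.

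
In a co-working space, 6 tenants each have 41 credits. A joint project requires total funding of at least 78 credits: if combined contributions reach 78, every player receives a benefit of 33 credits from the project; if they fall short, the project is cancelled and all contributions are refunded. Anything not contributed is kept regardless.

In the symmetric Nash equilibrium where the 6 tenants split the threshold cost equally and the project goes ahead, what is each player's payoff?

61 credits

Equal share of the threshold: 78/6 = 13.
At this profile no one gains by cutting their contribution: any cut drops the total below 78, the project is cancelled, contributions are refunded, and the deviator ends with 41, which is less than 41 − 13 + 33 = 61. Contributing more than 13 just wastes the excess. So contributing exactly 13 is a best response.
Each player's payoff: 41 − 13 + 33 = 61.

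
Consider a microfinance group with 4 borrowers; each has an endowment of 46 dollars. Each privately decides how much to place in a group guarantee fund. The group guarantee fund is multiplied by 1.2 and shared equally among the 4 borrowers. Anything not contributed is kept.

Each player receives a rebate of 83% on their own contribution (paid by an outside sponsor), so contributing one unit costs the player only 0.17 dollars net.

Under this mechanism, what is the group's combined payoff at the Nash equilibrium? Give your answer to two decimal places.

373.52 dollars

The effective private return per unit is now (1.2/4) / 0.17 = 1.7647 > 1, so every player's dominant strategy flips to full contribution.
At the Nash equilibrium everyone contributes 46. Group total payoff = 4 × (46 × 0.83 + 1.2 × 46) = 373.52.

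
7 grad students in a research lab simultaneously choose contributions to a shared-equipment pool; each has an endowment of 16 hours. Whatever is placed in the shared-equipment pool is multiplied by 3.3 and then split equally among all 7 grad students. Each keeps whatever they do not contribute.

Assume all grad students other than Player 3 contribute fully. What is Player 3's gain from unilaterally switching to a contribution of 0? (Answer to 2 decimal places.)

8.46 hours

Switching from a contribution of 16 to 0 lets Player 3 keep an extra 16 hours, but lowers the shared-equipment pool by 16, which costs Player 3 their own share of that drop: 3.3/7 × 16 = 7.54.
Net gain = 16 − 7.54 = 8.46. The private return per contributed unit (0.4714) is below 1, so free-riding is indeed the best response regardless of what the others do.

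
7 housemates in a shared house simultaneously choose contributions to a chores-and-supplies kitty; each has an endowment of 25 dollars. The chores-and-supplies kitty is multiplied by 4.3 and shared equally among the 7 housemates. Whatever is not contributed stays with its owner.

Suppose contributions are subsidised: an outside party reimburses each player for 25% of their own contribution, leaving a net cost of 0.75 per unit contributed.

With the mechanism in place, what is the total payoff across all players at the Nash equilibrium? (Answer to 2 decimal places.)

Even with the mechanism, each unit contributed returns only (4.3/7) / 0.75 = 0.8190 per unit of net cost, so contributing nothing is still dominant.
At the Nash equilibrium no one contributes; group total payoff = 7 × 25 = 175.

175.00 dollars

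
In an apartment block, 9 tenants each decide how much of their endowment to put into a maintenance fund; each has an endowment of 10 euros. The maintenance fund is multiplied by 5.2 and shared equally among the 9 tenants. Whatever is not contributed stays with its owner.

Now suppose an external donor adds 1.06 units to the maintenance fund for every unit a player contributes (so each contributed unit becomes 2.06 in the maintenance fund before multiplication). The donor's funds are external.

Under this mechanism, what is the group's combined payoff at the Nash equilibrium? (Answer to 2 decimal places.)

Under the mechanism each unit contributed yields 5.2 × 2.06 / 9 = 1.1902 back to its contributor per unit of net cost, which exceeds 1, making full contribution the dominant choice for everyone.
At the Nash equilibrium everyone contributes 10. Group total payoff = 5.2 × 2.06 × 90 = 964.08.

964.08 euros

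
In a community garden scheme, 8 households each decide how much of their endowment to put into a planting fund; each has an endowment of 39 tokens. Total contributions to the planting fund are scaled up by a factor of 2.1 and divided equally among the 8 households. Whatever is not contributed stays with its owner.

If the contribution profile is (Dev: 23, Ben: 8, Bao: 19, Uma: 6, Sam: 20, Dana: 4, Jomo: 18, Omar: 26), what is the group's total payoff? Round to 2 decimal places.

448.40 tokens

Total contributed: 23 + 8 + 19 + 6 + 20 + 4 + 18 + 26 = 124; total kept: 8 × 39 − 124 = 188.
The planting fund pays out 2.1 × 124 = 260.40 in aggregate.
Group total = 188 + 260.40 = 448.40.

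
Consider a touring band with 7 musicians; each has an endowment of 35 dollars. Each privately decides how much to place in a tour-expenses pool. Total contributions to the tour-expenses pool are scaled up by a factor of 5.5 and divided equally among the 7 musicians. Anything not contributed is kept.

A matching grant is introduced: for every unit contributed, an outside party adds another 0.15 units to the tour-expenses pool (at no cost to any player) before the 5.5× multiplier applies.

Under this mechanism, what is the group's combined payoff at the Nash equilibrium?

245.00 dollars

With the mechanism, a contributed unit returns 5.5 × 1.15 / 7 = 0.9036 per unit of net cost — still below 1 — so contributing 0 remains dominant for every player.
At the Nash equilibrium no one contributes; group total payoff = 7 × 35 = 245.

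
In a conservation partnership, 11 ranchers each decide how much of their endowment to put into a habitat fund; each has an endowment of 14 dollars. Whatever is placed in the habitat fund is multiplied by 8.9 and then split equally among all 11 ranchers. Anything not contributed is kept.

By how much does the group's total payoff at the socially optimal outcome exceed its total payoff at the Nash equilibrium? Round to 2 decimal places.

1216.60 dollars

Each contributed unit returns 8.9/11 = 0.8091 to its contributor — below 1 — so contributing 0 is dominant for every player. At the Nash equilibrium everyone keeps their 14, and the group total is 11 × 14 = 154.
Each contributed unit returns 8.900 to the group as a whole (0.8091 to each of 11 players), which exceeds 1, so the social optimum is full contribution: group total = 8.900 × 154 = 1370.60.
Efficiency loss = 1370.60 − 154 = 1216.60.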